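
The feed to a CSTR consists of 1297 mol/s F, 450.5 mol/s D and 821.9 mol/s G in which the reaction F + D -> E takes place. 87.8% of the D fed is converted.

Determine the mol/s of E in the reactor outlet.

D reacted = 0.878 × 450.5 = 395.5 mol/s; ν_D = −1, so ξ = 395.5/1 = 395.5 mol/s.
Outlet amounts (n = n₀ + ν ξ):
  F: 1297 − 1(395.5) = 901.5
  D: 450.5 − 1(395.5) = 54.96
  E: 0 + 1(395.5) = 395.5
  G: 821.9 (inert)

396 mol/s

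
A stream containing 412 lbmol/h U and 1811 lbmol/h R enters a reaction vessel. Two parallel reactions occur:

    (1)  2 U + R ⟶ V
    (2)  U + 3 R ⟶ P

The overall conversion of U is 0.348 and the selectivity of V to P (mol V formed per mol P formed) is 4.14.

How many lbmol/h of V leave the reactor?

Conversion of U: U consumed = 0.348 × 412 = 143.4 lbmol/h = 2ξ₁ + 1ξ₂.
Selectivity: 1ξ₁ / (1ξ₂) = 4.14 → ξ₁ = 4.14 ξ₂.
Substitute: (2·4.14 + 1) ξ₂ = 143.4 → ξ₂ = 15.45 lbmol/h, ξ₁ = 63.96 lbmol/h.
Outlet amounts (n = n₀ + Σ ν·ξ):
  U: 412 − 2(63.96) − 1(15.45) = 268.6
  R: 1811 − 1(63.96) − 3(15.45) = 1701
  V: 0 + 1(63.96) = 63.96
  P: 0 + 1(15.45) = 15.45

64 lbmol/h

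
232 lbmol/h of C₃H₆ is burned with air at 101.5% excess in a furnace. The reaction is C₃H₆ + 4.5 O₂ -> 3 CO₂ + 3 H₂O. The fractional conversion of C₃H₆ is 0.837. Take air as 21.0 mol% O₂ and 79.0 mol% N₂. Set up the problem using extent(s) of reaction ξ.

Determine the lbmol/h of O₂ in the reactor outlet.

Stoichiometric O₂ = 4.5 × 232 = 1044 lbmol/h; O₂ fed = 1044 × 2.015 = 2104 lbmol/h.
N₂ fed = 2104 × 79/21 = 7914 lbmol/h.
Fuel reacted = 0.837 × 232 → ξ = 194.2 lbmol/h.
Outlet (n = n₀ + ν ξ):
  C₃H₆: 232 − 1(194.2) = 37.82
  O₂: 2104 − 4.5(194.2) = 1230
  N₂: 7914 (inert)
  CO₂: 0 + 3(194.2) = 582.6
  H₂O: 0 + 3(194.2) = 582.6

1230 lbmol/h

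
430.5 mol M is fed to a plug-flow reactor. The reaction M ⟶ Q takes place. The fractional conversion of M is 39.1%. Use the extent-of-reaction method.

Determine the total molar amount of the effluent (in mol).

430 mol

M reacted = 0.391 × 430.5 = 168.3 mol; ν_M = −1, so ξ = 168.3/1 = 168.3 mol.
Outlet amounts (n = n₀ + ν ξ):
  M: 430.5 − 1(168.3) = 262.2
  Q: 0 + 1(168.3) = 168.3
Total out = 262.2 + 168.3 = 430.5 mol.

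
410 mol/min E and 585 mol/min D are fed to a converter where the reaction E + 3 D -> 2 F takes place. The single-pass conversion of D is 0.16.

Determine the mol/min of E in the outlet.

D reacted = 0.16 × 585 = 93.6 mol/min; ν_D = −3, so ξ = 93.6/3 = 31.2 mol/min.
Outlet amounts (n = n₀ + ν ξ):
  E: 410 − 1(31.2) = 378.8
  D: 585 − 3(31.2) = 491.4
  F: 0 + 2(31.2) = 62.4

379 mol/min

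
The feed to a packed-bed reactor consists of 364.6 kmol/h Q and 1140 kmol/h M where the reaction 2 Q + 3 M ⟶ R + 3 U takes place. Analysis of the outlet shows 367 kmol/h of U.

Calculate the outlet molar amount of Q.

For U: n = n₀ + 3ξ → 367 = 0 + 3ξ, giving ξ = 122.3 kmol/h.
Outlet amounts (n = n₀ + ν ξ):
  Q: 364.6 − 2(122.3) = 119.9
  M: 1140 − 3(122.3) = 773
  R: 0 + 1(122.3) = 122.3
  U: 0 + 3(122.3) = 367

120 kmol/h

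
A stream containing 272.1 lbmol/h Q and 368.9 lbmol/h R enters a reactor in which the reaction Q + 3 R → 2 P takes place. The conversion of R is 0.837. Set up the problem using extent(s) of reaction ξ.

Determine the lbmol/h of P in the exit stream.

R reacted = 0.837 × 368.9 = 308.8 lbmol/h; ν_R = −3, so ξ = 308.8/3 = 102.9 lbmol/h.
Outlet amounts (n = n₀ + ν ξ):
  Q: 272.1 − 1(102.9) = 169.2
  R: 368.9 − 3(102.9) = 60.13
  P: 0 + 2(102.9) = 205.8

206 lbmol/h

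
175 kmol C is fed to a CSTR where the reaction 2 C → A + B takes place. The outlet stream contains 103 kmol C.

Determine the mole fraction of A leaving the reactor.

For C: n = n₀ − 2ξ → 103 = 175 − 2ξ, giving ξ = 36 kmol.
Outlet amounts (n = n₀ + ν ξ):
  C: 175 − 2(36) = 103
  A: 0 + 1(36) = 36
  B: 0 + 1(36) = 36
Total out = 175 kmol; y_A = 36 / 175 = 0.2057.

0.206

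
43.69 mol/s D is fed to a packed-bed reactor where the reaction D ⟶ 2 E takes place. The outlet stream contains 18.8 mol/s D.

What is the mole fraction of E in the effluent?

0.726

For D: n = n₀ − 1ξ → 18.8 = 43.69 − 1ξ, giving ξ = 24.89 mol/s.
Outlet amounts (n = n₀ + ν ξ):
  D: 43.69 − 1(24.89) = 18.8
  E: 0 + 2(24.89) = 49.78
Total out = 68.58 mol/s; y_E = 49.78 / 68.58 = 0.7259.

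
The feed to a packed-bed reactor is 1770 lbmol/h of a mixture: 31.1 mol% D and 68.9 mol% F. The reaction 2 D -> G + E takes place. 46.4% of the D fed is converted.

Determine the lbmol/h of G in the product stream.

D reacted = 0.464 × 550.5 = 255.4 lbmol/h; ν_D = −2, so ξ = 255.4/2 = 127.7 lbmol/h.
Outlet amounts (n = n₀ + ν ξ):
  D: 550.5 − 2(127.7) = 295.1
  G: 0 + 1(127.7) = 127.7
  E: 0 + 1(127.7) = 127.7
  F: 1220 (inert)

128 lbmol/h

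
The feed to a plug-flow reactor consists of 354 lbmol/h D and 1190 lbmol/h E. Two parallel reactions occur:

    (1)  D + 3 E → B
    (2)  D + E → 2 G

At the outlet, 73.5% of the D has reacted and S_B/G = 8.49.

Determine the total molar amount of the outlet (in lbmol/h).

807 lbmol/h

Conversion of D: D consumed = 0.735 × 354 = 260.2 lbmol/h = 1ξ₁ + 1ξ₂.
Selectivity: 1ξ₁ / (2ξ₂) = 8.49 → ξ₁ = 16.98 ξ₂.
Substitute: (1·16.98 + 1) ξ₂ = 260.2 → ξ₂ = 14.47 lbmol/h, ξ₁ = 245.7 lbmol/h.
Outlet amounts (n = n₀ + Σ ν·ξ):
  D: 354 − 1(245.7) − 1(14.47) = 93.81
  E: 1190 − 3(245.7) − 1(14.47) = 438.4
  B: 0 + 1(245.7) = 245.7
  G: 0 + 2(14.47) = 28.94
Total out = 93.81 + 438.4 + 245.7 + 28.94 = 806.8 lbmol/h.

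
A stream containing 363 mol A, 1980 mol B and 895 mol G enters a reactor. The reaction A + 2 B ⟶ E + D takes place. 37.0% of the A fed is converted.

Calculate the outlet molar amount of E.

134 mol

A reacted = 0.37 × 363 = 134.3 mol; ν_A = −1, so ξ = 134.3/1 = 134.3 mol.
Outlet amounts (n = n₀ + ν ξ):
  A: 363 − 1(134.3) = 228.7
  B: 1980 − 2(134.3) = 1711
  E: 0 + 1(134.3) = 134.3
  D: 0 + 1(134.3) = 134.3
  G: 895 (inert)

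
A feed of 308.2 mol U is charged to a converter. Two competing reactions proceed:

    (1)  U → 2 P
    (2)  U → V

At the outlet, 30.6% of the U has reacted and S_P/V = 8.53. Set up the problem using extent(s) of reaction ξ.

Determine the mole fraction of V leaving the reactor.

Conversion of U: U consumed = 0.306 × 308.2 = 94.31 mol = 1ξ₁ + 1ξ₂.
Selectivity: 2ξ₁ / (1ξ₂) = 8.53 → ξ₁ = 4.265 ξ₂.
Substitute: (1·4.265 + 1) ξ₂ = 94.31 → ξ₂ = 17.91 mol, ξ₁ = 76.4 mol.
Outlet amounts (n = n₀ + Σ ν·ξ):
  U: 308.2 − 1(76.4) − 1(17.91) = 213.9
  P: 0 + 2(76.4) = 152.8
  V: 0 + 1(17.91) = 17.91
Total out = 384.6 mol; y_V = 17.91 / 384.6 = 0.04657.

0.0466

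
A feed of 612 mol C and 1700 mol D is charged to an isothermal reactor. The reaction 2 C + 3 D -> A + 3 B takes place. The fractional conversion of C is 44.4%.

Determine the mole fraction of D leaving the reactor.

C reacted = 0.444 × 612 = 271.7 mol; ν_C = −2, so ξ = 271.7/2 = 135.9 mol.
Outlet amounts (n = n₀ + ν ξ):
  C: 612 − 2(135.9) = 340.3
  D: 1700 − 3(135.9) = 1292
  A: 0 + 1(135.9) = 135.9
  B: 0 + 3(135.9) = 407.6
Total out = 2176 mol; y_D = 1292 / 2176 = 0.5939.

0.594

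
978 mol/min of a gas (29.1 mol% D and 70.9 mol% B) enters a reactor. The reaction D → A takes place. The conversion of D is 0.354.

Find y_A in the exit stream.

D reacted = 0.354 × 284.6 = 100.7 mol/min; ν_D = −1, so ξ = 100.7/1 = 100.7 mol/min.
Outlet amounts (n = n₀ + ν ξ):
  D: 284.6 − 1(100.7) = 183.9
  A: 0 + 1(100.7) = 100.7
  B: 693.4 (inert)
Total out = 978 mol/min; y_A = 100.7 / 978 = 0.103.

0.103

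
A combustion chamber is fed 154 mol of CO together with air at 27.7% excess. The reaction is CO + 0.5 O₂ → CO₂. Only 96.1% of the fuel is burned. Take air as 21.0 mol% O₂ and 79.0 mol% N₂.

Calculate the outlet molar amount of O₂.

Stoichiometric O₂ = 0.5 × 154 = 77 mol; O₂ fed = 77 × 1.277 = 98.33 mol.
N₂ fed = 98.33 × 79/21 = 369.9 mol.
Fuel reacted = 0.961 × 154 → ξ = 148 mol.
Outlet (n = n₀ + ν ξ):
  CO: 154 − 1(148) = 6.006
  O₂: 98.33 − 0.5(148) = 24.33
  N₂: 369.9 (inert)
  CO₂: 0 + 1(148) = 148

24.3 mol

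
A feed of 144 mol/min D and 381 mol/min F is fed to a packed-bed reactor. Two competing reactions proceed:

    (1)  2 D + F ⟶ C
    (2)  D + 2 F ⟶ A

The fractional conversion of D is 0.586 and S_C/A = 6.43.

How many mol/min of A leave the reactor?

6.09 mol/min

Conversion of D: D consumed = 0.586 × 144 = 84.38 mol/min = 2ξ₁ + 1ξ₂.
Selectivity: 1ξ₁ / (1ξ₂) = 6.43 → ξ₁ = 6.43 ξ₂.
Substitute: (2·6.43 + 1) ξ₂ = 84.38 → ξ₂ = 6.088 mol/min, ξ₁ = 39.15 mol/min.
Outlet amounts (n = n₀ + Σ ν·ξ):
  D: 144 − 2(39.15) − 1(6.088) = 59.62
  F: 381 − 1(39.15) − 2(6.088) = 329.7
  C: 0 + 1(39.15) = 39.15
  A: 0 + 1(6.088) = 6.088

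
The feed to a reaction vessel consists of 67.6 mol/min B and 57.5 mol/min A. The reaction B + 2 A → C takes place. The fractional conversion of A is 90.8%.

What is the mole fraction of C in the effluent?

0.358

A reacted = 0.908 × 57.5 = 52.21 mol/min; ν_A = −2, so ξ = 52.21/2 = 26.11 mol/min.
Outlet amounts (n = n₀ + ν ξ):
  B: 67.6 − 1(26.11) = 41.49
  A: 57.5 − 2(26.11) = 5.29
  C: 0 + 1(26.11) = 26.11
Total out = 72.89 mol/min; y_C = 26.11 / 72.89 = 0.3581.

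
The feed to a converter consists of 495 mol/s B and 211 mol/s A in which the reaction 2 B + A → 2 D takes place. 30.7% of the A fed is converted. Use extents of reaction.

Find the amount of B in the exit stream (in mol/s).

365 mol/s

A reacted = 0.307 × 211 = 64.78 mol/s; ν_A = −1, so ξ = 64.78/1 = 64.78 mol/s.
Outlet amounts (n = n₀ + ν ξ):
  B: 495 − 2(64.78) = 365.4
  A: 211 − 1(64.78) = 146.2
  D: 0 + 2(64.78) = 129.6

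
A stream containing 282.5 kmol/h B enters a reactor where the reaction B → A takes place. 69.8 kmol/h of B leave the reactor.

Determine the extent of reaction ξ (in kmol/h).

For B: n = n₀ − 1ξ → 69.8 = 282.5 − 1ξ, giving ξ = 212.7 kmol/h.
Outlet amounts (n = n₀ + ν ξ):
  B: 282.5 − 1(212.7) = 69.8
  A: 0 + 1(212.7) = 212.7

ξ = 213 kmol/h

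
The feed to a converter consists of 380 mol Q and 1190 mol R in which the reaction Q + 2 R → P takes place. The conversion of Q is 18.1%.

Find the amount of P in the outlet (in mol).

68.8 mol

Q reacted = 0.181 × 380 = 68.78 mol; ν_Q = −1, so ξ = 68.78/1 = 68.78 mol.
Outlet amounts (n = n₀ + ν ξ):
  Q: 380 − 1(68.78) = 311.2
  R: 1190 − 2(68.78) = 1052
  P: 0 + 1(68.78) = 68.78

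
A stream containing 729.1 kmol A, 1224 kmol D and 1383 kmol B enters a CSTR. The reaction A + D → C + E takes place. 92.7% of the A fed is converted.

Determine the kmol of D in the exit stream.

548 kmol

A reacted = 0.927 × 729.1 = 675.9 kmol; ν_A = −1, so ξ = 675.9/1 = 675.9 kmol.
Outlet amounts (n = n₀ + ν ξ):
  A: 729.1 − 1(675.9) = 53.22
  D: 1224 − 1(675.9) = 548.1
  C: 0 + 1(675.9) = 675.9
  E: 0 + 1(675.9) = 675.9
  B: 1383 (inert)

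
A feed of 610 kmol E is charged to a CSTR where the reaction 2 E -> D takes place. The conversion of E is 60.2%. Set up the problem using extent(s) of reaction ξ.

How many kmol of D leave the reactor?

184 kmol

E reacted = 0.602 × 610 = 367.2 kmol; ν_E = −2, so ξ = 367.2/2 = 183.6 kmol.
Outlet amounts (n = n₀ + ν ξ):
  E: 610 − 2(183.6) = 242.8
  D: 0 + 1(183.6) = 183.6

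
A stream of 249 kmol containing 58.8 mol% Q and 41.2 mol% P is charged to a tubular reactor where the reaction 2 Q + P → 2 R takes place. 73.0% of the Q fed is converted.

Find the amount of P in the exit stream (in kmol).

Q reacted = 0.73 × 146.4 = 106.9 kmol; ν_Q = −2, so ξ = 106.9/2 = 53.44 kmol.
Outlet amounts (n = n₀ + ν ξ):
  Q: 146.4 − 2(53.44) = 39.53
  P: 102.6 − 1(53.44) = 49.15
  R: 0 + 2(53.44) = 106.9

49.1 kmol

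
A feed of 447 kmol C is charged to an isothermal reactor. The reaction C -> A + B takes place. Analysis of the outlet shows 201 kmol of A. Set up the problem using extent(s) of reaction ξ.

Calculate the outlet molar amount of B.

For A: n = n₀ + 1ξ → 201 = 0 + 1ξ, giving ξ = 201 kmol.
Outlet amounts (n = n₀ + ν ξ):
  C: 447 − 1(201) = 246
  A: 0 + 1(201) = 201
  B: 0 + 1(201) = 201

201 kmol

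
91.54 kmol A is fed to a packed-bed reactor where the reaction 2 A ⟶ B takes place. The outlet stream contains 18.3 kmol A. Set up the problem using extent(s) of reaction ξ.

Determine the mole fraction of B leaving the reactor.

For A: n = n₀ − 2ξ → 18.3 = 91.54 − 2ξ, giving ξ = 36.62 kmol.
Outlet amounts (n = n₀ + ν ξ):
  A: 91.54 − 2(36.62) = 18.3
  B: 0 + 1(36.62) = 36.62
Total out = 54.92 kmol; y_B = 36.62 / 54.92 = 0.6668.

0.667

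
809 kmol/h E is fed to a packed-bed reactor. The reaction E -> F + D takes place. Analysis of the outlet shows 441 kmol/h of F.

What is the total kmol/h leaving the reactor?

1250 kmol/h

For F: n = n₀ + 1ξ → 441 = 0 + 1ξ, giving ξ = 441 kmol/h.
Outlet amounts (n = n₀ + ν ξ):
  E: 809 − 1(441) = 368
  F: 0 + 1(441) = 441
  D: 0 + 1(441) = 441
Total out = 368 + 441 + 441 = 1250 kmol/h.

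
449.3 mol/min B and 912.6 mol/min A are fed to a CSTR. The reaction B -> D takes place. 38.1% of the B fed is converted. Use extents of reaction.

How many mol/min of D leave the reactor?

B reacted = 0.381 × 449.3 = 171.2 mol/min; ν_B = −1, so ξ = 171.2/1 = 171.2 mol/min.
Outlet amounts (n = n₀ + ν ξ):
  B: 449.3 − 1(171.2) = 278.1
  D: 0 + 1(171.2) = 171.2
  A: 912.6 (inert)

171 mol/min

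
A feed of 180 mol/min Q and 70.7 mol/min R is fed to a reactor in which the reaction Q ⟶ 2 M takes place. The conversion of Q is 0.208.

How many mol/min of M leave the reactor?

74.9 mol/min

Q reacted = 0.208 × 180 = 37.44 mol/min; ν_Q = −1, so ξ = 37.44/1 = 37.44 mol/min.
Outlet amounts (n = n₀ + ν ξ):
  Q: 180 − 1(37.44) = 142.6
  M: 0 + 2(37.44) = 74.88
  R: 70.7 (inert)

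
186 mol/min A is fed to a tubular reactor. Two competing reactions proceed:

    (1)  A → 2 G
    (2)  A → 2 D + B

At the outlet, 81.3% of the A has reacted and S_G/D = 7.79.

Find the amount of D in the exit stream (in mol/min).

34.4 mol/min

Conversion of A: A consumed = 0.813 × 186 = 151.2 mol/min = 1ξ₁ + 1ξ₂.
Selectivity: 2ξ₁ / (2ξ₂) = 7.79 → ξ₁ = 7.79 ξ₂.
Substitute: (1·7.79 + 1) ξ₂ = 151.2 → ξ₂ = 17.2 mol/min, ξ₁ = 134 mol/min.
Outlet amounts (n = n₀ + Σ ν·ξ):
  A: 186 − 1(134) − 1(17.2) = 34.78
  G: 0 + 2(134) = 268
  D: 0 + 2(17.2) = 34.41
  B: 0 + 1(17.2) = 17.2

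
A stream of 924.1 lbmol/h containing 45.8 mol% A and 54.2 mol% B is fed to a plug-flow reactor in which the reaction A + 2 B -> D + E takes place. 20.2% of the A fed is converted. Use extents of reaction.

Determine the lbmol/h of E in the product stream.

85.5 lbmol/h

A reacted = 0.202 × 423.2 = 85.49 lbmol/h; ν_A = −1, so ξ = 85.49/1 = 85.49 lbmol/h.
Outlet amounts (n = n₀ + ν ξ):
  A: 423.2 − 1(85.49) = 337.7
  B: 500.9 − 2(85.49) = 329.9
  D: 0 + 1(85.49) = 85.49
  E: 0 + 1(85.49) = 85.49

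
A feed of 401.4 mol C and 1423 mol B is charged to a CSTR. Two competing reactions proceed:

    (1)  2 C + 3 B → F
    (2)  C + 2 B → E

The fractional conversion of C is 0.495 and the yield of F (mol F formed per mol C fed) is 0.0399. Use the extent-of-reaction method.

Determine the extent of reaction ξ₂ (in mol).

ξ₂ = 167 mol

Yield of F: 1ξ₁ / 401.4 = 0.0399 → ξ₁ = 16.02 mol.
Conversion of C: 2ξ₁ + 1ξ₂ = 0.495 × 401.4 = 198.7 → ξ₂ = 166.7 mol.
Outlet amounts (n = n₀ + Σ ν·ξ):
  C: 401.4 − 2(16.02) − 1(166.7) = 202.7
  B: 1423 − 3(16.02) − 2(166.7) = 1042
  F: 0 + 1(16.02) = 16.02
  E: 0 + 1(166.7) = 166.7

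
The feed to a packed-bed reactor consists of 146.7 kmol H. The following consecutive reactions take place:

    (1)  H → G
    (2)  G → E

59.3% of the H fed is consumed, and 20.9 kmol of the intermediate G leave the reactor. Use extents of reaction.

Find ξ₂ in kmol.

ξ₂ = 66.1 kmol

Conversion of H: H consumed = 1ξ₁ = 0.593 × 146.7 → ξ₁ = 86.99 kmol.
G balance: n_G = 0 + 1ξ₁ − 1ξ₂ = 20.9 → ξ₂ = (1·86.99 − 20.9)/1 = 66.09 kmol.
Outlet amounts (n = n₀ + Σ ν·ξ):
  H: 146.7 − 1(86.99) = 59.71
  G: 0 + 1(86.99) − 1(66.09) = 20.9
  E: 0 + 1(66.09) = 66.09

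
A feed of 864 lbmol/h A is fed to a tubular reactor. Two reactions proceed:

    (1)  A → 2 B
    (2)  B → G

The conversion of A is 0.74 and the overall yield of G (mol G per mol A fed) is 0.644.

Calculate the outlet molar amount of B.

722 lbmol/h

Conversion of A: A consumed = 1ξ₁ = 0.74 × 864 → ξ₁ = 639.4 lbmol/h.
Yield of G: 1ξ₂ / 864 = 0.644 → ξ₂ = 556.4 lbmol/h.
Outlet amounts (n = n₀ + Σ ν·ξ):
  A: 864 − 1(639.4) = 224.6
  B: 0 + 2(639.4) − 1(556.4) = 722.3
  G: 0 + 1(556.4) = 556.4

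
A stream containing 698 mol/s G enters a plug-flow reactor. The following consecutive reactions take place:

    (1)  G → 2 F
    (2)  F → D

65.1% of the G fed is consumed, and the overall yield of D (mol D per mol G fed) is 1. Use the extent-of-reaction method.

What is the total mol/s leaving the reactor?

Conversion of G: G consumed = 1ξ₁ = 0.651 × 698 → ξ₁ = 454.4 mol/s.
Yield of D: 1ξ₂ / 698 = 1 → ξ₂ = 698 mol/s.
Outlet amounts (n = n₀ + Σ ν·ξ):
  G: 698 − 1(454.4) = 243.6
  F: 0 + 2(454.4) − 1(698) = 210.8
  D: 0 + 1(698) = 698
Total out = 243.6 + 210.8 + 698 = 1152 mol/s.

1150 mol/s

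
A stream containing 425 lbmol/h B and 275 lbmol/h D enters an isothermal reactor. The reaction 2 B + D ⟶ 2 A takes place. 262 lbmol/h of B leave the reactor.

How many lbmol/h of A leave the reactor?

163 lbmol/h

For B: n = n₀ − 2ξ → 262 = 425 − 2ξ, giving ξ = 81.5 lbmol/h.
Outlet amounts (n = n₀ + ν ξ):
  B: 425 − 2(81.5) = 262
  D: 275 − 1(81.5) = 193.5
  A: 0 + 2(81.5) = 163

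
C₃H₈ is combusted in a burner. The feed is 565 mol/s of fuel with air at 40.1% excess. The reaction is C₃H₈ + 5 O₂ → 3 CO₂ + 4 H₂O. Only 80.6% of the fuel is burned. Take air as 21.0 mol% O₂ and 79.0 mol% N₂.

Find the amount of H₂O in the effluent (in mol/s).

1820 mol/s

Stoichiometric O₂ = 5 × 565 = 2825 mol/s; O₂ fed = 2825 × 1.401 = 3958 mol/s.
N₂ fed = 3958 × 79/21 = 14890 mol/s.
Fuel reacted = 0.806 × 565 → ξ = 455.4 mol/s.
Outlet (n = n₀ + ν ξ):
  C₃H₈: 565 − 1(455.4) = 109.6
  O₂: 3958 − 5(455.4) = 1681
  N₂: 14890 (inert)
  CO₂: 0 + 3(455.4) = 1366
  H₂O: 0 + 4(455.4) = 1822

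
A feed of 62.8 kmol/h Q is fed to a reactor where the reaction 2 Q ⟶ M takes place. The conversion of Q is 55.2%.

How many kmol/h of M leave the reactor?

Q reacted = 0.552 × 62.8 = 34.67 kmol/h; ν_Q = −2, so ξ = 34.67/2 = 17.33 kmol/h.
Outlet amounts (n = n₀ + ν ξ):
  Q: 62.8 − 2(17.33) = 28.13
  M: 0 + 1(17.33) = 17.33

17.3 kmol/h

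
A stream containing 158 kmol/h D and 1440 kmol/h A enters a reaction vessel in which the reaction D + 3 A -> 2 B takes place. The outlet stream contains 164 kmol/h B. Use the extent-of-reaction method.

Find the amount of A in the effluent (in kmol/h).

For B: n = n₀ + 2ξ → 164 = 0 + 2ξ, giving ξ = 82 kmol/h.
Outlet amounts (n = n₀ + ν ξ):
  D: 158 − 1(82) = 76
  A: 1440 − 3(82) = 1194
  B: 0 + 2(82) = 164

1190 kmol/h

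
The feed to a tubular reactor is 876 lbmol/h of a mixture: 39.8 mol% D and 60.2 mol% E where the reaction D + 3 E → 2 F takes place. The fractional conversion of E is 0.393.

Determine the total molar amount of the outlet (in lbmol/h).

E reacted = 0.393 × 527.4 = 207.2 lbmol/h; ν_E = −3, so ξ = 207.2/3 = 69.08 lbmol/h.
Outlet amounts (n = n₀ + ν ξ):
  D: 348.6 − 1(69.08) = 279.6
  E: 527.4 − 3(69.08) = 320.1
  F: 0 + 2(69.08) = 138.2
Total out = 279.6 + 320.1 + 138.2 = 737.8 lbmol/h.

738 lbmol/h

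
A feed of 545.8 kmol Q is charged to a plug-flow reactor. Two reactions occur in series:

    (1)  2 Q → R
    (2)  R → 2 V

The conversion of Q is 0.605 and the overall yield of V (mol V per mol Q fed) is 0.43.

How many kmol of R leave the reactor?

47.8 kmol

Conversion of Q: Q consumed = 2ξ₁ = 0.605 × 545.8 → ξ₁ = 165.1 kmol.
Yield of V: 2ξ₂ / 545.8 = 0.43 → ξ₂ = 117.3 kmol.
Outlet amounts (n = n₀ + Σ ν·ξ):
  Q: 545.8 − 2(165.1) = 215.6
  R: 0 + 1(165.1) − 1(117.3) = 47.76
  V: 0 + 2(117.3) = 234.7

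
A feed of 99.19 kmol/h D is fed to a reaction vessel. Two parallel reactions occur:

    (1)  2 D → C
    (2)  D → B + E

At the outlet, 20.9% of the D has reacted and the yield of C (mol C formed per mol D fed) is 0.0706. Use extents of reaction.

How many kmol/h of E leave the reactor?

6.73 kmol/h

Yield of C: 1ξ₁ / 99.19 = 0.0706 → ξ₁ = 7.003 kmol/h.
Conversion of D: 2ξ₁ + 1ξ₂ = 0.209 × 99.19 = 20.73 → ξ₂ = 6.725 kmol/h.
Outlet amounts (n = n₀ + Σ ν·ξ):
  D: 99.19 − 2(7.003) − 1(6.725) = 78.46
  C: 0 + 1(7.003) = 7.003
  B: 0 + 1(6.725) = 6.725
  E: 0 + 1(6.725) = 6.725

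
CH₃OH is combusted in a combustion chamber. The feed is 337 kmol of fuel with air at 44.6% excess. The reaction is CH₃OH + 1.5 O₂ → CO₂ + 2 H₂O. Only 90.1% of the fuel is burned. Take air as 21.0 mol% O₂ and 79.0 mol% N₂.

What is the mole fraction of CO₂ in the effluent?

Stoichiometric O₂ = 1.5 × 337 = 505.5 kmol; O₂ fed = 505.5 × 1.446 = 731 kmol.
N₂ fed = 731 × 79/21 = 2750 kmol.
Fuel reacted = 0.901 × 337 → ξ = 303.6 kmol.
Outlet (n = n₀ + ν ξ):
  CH₃OH: 337 − 1(303.6) = 33.36
  O₂: 731 − 1.5(303.6) = 275.5
  N₂: 2750 (inert)
  CO₂: 0 + 1(303.6) = 303.6
  H₂O: 0 + 2(303.6) = 607.3
Total out = 3970 kmol; y_CO₂ = 303.6 / 3970 = 0.07649.

0.0765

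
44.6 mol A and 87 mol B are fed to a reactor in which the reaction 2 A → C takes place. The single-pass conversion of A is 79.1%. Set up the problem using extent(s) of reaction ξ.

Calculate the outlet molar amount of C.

A reacted = 0.791 × 44.6 = 35.28 mol; ν_A = −2, so ξ = 35.28/2 = 17.64 mol.
Outlet amounts (n = n₀ + ν ξ):
  A: 44.6 − 2(17.64) = 9.321
  C: 0 + 1(17.64) = 17.64
  B: 87 (inert)

17.6 mol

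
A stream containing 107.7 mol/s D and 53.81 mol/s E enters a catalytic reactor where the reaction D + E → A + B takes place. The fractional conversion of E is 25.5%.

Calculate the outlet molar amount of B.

E reacted = 0.255 × 53.81 = 13.72 mol/s; ν_E = −1, so ξ = 13.72/1 = 13.72 mol/s.
Outlet amounts (n = n₀ + ν ξ):
  D: 107.7 − 1(13.72) = 93.98
  E: 53.81 − 1(13.72) = 40.09
  A: 0 + 1(13.72) = 13.72
  B: 0 + 1(13.72) = 13.72

13.7 mol/s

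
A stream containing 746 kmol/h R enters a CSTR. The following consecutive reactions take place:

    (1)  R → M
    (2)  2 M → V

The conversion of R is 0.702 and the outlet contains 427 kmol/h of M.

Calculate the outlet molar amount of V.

48.3 kmol/h

Conversion of R: R consumed = 1ξ₁ = 0.702 × 746 → ξ₁ = 523.7 kmol/h.
M balance: n_M = 0 + 1ξ₁ − 2ξ₂ = 427 → ξ₂ = (1·523.7 − 427)/2 = 48.35 kmol/h.
Outlet amounts (n = n₀ + Σ ν·ξ):
  R: 746 − 1(523.7) = 222.3
  M: 0 + 1(523.7) − 2(48.35) = 427
  V: 0 + 1(48.35) = 48.35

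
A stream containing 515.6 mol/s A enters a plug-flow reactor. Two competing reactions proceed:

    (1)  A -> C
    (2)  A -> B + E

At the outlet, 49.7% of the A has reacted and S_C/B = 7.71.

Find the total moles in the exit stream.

Conversion of A: A consumed = 0.497 × 515.6 = 256.3 mol/s = 1ξ₁ + 1ξ₂.
Selectivity: 1ξ₁ / (1ξ₂) = 7.71 → ξ₁ = 7.71 ξ₂.
Substitute: (1·7.71 + 1) ξ₂ = 256.3 → ξ₂ = 29.42 mol/s, ξ₁ = 226.8 mol/s.
Outlet amounts (n = n₀ + Σ ν·ξ):
  A: 515.6 − 1(226.8) − 1(29.42) = 259.3
  C: 0 + 1(226.8) = 226.8
  B: 0 + 1(29.42) = 29.42
  E: 0 + 1(29.42) = 29.42
Total out = 259.3 + 226.8 + 29.42 + 29.42 = 545 mol/s.

545 mol/s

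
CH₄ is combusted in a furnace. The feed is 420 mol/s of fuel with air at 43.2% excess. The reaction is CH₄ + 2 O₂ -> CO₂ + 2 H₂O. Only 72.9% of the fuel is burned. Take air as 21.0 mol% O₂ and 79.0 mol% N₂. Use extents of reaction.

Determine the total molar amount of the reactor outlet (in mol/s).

6150 mol/s

Stoichiometric O₂ = 2 × 420 = 840 mol/s; O₂ fed = 840 × 1.432 = 1203 mol/s.
N₂ fed = 1203 × 79/21 = 4525 mol/s.
Fuel reacted = 0.729 × 420 → ξ = 306.2 mol/s.
Outlet (n = n₀ + ν ξ):
  CH₄: 420 − 1(306.2) = 113.8
  O₂: 1203 − 2(306.2) = 590.5
  N₂: 4525 (inert)
  CO₂: 0 + 1(306.2) = 306.2
  H₂O: 0 + 2(306.2) = 612.4
Total out = 113.8 + 590.5 + 4525 + 306.2 + 612.4 = 6148 mol/s.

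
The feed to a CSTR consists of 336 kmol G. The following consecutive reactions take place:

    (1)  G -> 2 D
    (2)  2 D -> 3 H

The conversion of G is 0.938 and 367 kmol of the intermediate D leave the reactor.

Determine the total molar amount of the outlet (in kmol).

Conversion of G: G consumed = 1ξ₁ = 0.938 × 336 → ξ₁ = 315.2 kmol.
D balance: n_D = 0 + 2ξ₁ − 2ξ₂ = 367 → ξ₂ = (2·315.2 − 367)/2 = 131.7 kmol.
Outlet amounts (n = n₀ + Σ ν·ξ):
  G: 336 − 1(315.2) = 20.83
  D: 0 + 2(315.2) − 2(131.7) = 367
  H: 0 + 3(131.7) = 395
Total out = 20.83 + 367 + 395 = 782.8 kmol.

783 kmol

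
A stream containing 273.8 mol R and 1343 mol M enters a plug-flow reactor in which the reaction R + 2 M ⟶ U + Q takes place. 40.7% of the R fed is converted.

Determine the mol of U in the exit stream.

R reacted = 0.407 × 273.8 = 111.4 mol; ν_R = −1, so ξ = 111.4/1 = 111.4 mol.
Outlet amounts (n = n₀ + ν ξ):
  R: 273.8 − 1(111.4) = 162.4
  M: 1343 − 2(111.4) = 1120
  U: 0 + 1(111.4) = 111.4
  Q: 0 + 1(111.4) = 111.4

111 mol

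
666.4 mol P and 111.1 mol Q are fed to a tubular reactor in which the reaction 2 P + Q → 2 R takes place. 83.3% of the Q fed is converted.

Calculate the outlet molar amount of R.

185 mol

Q reacted = 0.833 × 111.1 = 92.55 mol; ν_Q = −1, so ξ = 92.55/1 = 92.55 mol.
Outlet amounts (n = n₀ + ν ξ):
  P: 666.4 − 2(92.55) = 481.3
  Q: 111.1 − 1(92.55) = 18.55
  R: 0 + 2(92.55) = 185.1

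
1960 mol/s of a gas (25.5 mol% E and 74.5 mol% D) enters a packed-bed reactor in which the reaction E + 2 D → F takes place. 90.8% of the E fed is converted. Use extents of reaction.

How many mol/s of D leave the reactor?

553 mol/s

E reacted = 0.908 × 499.8 = 453.8 mol/s; ν_E = −1, so ξ = 453.8/1 = 453.8 mol/s.
Outlet amounts (n = n₀ + ν ξ):
  E: 499.8 − 1(453.8) = 45.98
  D: 1460 − 2(453.8) = 552.6
  F: 0 + 1(453.8) = 453.8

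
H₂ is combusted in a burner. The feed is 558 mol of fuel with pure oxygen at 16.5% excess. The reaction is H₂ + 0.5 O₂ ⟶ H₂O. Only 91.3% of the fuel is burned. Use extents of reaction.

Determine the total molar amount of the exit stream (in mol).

Stoichiometric O₂ = 0.5 × 558 = 279 mol; O₂ fed = 279 × 1.165 = 325 mol.
Fuel reacted = 0.913 × 558 → ξ = 509.5 mol.
Outlet (n = n₀ + ν ξ):
  H₂: 558 − 1(509.5) = 48.55
  O₂: 325 − 0.5(509.5) = 70.31
  H₂O: 0 + 1(509.5) = 509.5
Total out = 48.55 + 70.31 + 509.5 = 628.3 mol.

628 mol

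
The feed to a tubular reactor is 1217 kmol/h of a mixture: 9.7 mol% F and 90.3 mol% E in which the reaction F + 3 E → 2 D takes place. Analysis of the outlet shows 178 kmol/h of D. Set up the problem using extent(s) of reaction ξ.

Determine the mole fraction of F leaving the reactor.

0.028

For D: n = n₀ + 2ξ → 178 = 0 + 2ξ, giving ξ = 89 kmol/h.
Outlet amounts (n = n₀ + ν ξ):
  F: 118 − 1(89) = 29.05
  E: 1099 − 3(89) = 832
  D: 0 + 2(89) = 178
Total out = 1039 kmol/h; y_F = 29.05 / 1039 = 0.02796.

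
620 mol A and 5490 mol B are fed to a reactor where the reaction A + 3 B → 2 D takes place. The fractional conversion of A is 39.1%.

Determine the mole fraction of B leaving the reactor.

A reacted = 0.391 × 620 = 242.4 mol; ν_A = −1, so ξ = 242.4/1 = 242.4 mol.
Outlet amounts (n = n₀ + ν ξ):
  A: 620 − 1(242.4) = 377.6
  B: 5490 − 3(242.4) = 4763
  D: 0 + 2(242.4) = 484.8
Total out = 5625 mol; y_B = 4763 / 5625 = 0.8467.

0.847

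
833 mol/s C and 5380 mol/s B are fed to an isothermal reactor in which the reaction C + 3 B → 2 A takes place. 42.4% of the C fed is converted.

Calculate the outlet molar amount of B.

C reacted = 0.424 × 833 = 353.2 mol/s; ν_C = −1, so ξ = 353.2/1 = 353.2 mol/s.
Outlet amounts (n = n₀ + ν ξ):
  C: 833 − 1(353.2) = 479.8
  B: 5380 − 3(353.2) = 4320
  A: 0 + 2(353.2) = 706.4

4320 mol/s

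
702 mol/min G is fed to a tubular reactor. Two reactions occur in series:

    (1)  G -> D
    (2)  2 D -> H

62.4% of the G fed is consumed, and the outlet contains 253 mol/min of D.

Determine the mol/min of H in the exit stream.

92.5 mol/min

Conversion of G: G consumed = 1ξ₁ = 0.624 × 702 → ξ₁ = 438 mol/min.
D balance: n_D = 0 + 1ξ₁ − 2ξ₂ = 253 → ξ₂ = (1·438 − 253)/2 = 92.52 mol/min.
Outlet amounts (n = n₀ + Σ ν·ξ):
  G: 702 − 1(438) = 264
  D: 0 + 1(438) − 2(92.52) = 253
  H: 0 + 1(92.52) = 92.52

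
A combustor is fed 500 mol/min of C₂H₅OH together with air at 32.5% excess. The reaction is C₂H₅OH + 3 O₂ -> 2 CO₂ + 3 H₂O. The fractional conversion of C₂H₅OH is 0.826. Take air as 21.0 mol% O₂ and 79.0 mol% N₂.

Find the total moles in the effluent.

Stoichiometric O₂ = 3 × 500 = 1500 mol/min; O₂ fed = 1500 × 1.325 = 1988 mol/min.
N₂ fed = 1988 × 79/21 = 7477 mol/min.
Fuel reacted = 0.826 × 500 → ξ = 413 mol/min.
Outlet (n = n₀ + ν ξ):
  C₂H₅OH: 500 − 1(413) = 87
  O₂: 1988 − 3(413) = 748.5
  N₂: 7477 (inert)
  CO₂: 0 + 2(413) = 826
  H₂O: 0 + 3(413) = 1239
Total out = 87 + 748.5 + 7477 + 826 + 1239 = 10380 mol/min.

10400 mol/min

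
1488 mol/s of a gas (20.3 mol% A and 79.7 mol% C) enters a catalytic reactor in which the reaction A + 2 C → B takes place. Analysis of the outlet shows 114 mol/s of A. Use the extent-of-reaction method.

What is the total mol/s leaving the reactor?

For A: n = n₀ − 1ξ → 114 = 302.1 − 1ξ, giving ξ = 188.1 mol/s.
Outlet amounts (n = n₀ + ν ξ):
  A: 302.1 − 1(188.1) = 114
  C: 1186 − 2(188.1) = 809.8
  B: 0 + 1(188.1) = 188.1
Total out = 114 + 809.8 + 188.1 = 1112 mol/s.

1110 mol/s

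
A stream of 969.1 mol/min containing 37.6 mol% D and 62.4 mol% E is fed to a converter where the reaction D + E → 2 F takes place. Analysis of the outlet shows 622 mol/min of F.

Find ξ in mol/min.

For F: n = n₀ + 2ξ → 622 = 0 + 2ξ, giving ξ = 311 mol/min.
Outlet amounts (n = n₀ + ν ξ):
  D: 364.4 − 1(311) = 53.38
  E: 604.7 − 1(311) = 293.7
  F: 0 + 2(311) = 622

ξ = 311 mol/min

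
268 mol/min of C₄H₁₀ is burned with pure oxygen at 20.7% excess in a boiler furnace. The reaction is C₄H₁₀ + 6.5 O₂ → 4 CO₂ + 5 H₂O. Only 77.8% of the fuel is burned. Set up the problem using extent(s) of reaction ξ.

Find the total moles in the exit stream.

2680 mol/min

Stoichiometric O₂ = 6.5 × 268 = 1742 mol/min; O₂ fed = 1742 × 1.207 = 2103 mol/min.
Fuel reacted = 0.778 × 268 → ξ = 208.5 mol/min.
Outlet (n = n₀ + ν ξ):
  C₄H₁₀: 268 − 1(208.5) = 59.5
  O₂: 2103 − 6.5(208.5) = 747.3
  CO₂: 0 + 4(208.5) = 834
  H₂O: 0 + 5(208.5) = 1043
Total out = 59.5 + 747.3 + 834 + 1043 = 2683 mol/min.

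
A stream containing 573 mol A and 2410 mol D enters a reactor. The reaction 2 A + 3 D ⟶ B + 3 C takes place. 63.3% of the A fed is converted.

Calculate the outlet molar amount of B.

181 mol

A reacted = 0.633 × 573 = 362.7 mol; ν_A = −2, so ξ = 362.7/2 = 181.4 mol.
Outlet amounts (n = n₀ + ν ξ):
  A: 573 − 2(181.4) = 210.3
  D: 2410 − 3(181.4) = 1866
  B: 0 + 1(181.4) = 181.4
  C: 0 + 3(181.4) = 544.1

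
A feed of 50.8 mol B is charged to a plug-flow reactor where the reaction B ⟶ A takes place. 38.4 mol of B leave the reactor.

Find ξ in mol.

For B: n = n₀ − 1ξ → 38.4 = 50.8 − 1ξ, giving ξ = 12.4 mol.
Outlet amounts (n = n₀ + ν ξ):
  B: 50.8 − 1(12.4) = 38.4
  A: 0 + 1(12.4) = 12.4

ξ = 12.4 mol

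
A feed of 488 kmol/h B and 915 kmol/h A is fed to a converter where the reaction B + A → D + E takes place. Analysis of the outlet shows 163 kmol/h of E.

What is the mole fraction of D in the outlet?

For E: n = n₀ + 1ξ → 163 = 0 + 1ξ, giving ξ = 163 kmol/h.
Outlet amounts (n = n₀ + ν ξ):
  B: 488 − 1(163) = 325
  A: 915 − 1(163) = 752
  D: 0 + 1(163) = 163
  E: 0 + 1(163) = 163
Total out = 1403 kmol/h; y_D = 163 / 1403 = 0.1162.

0.116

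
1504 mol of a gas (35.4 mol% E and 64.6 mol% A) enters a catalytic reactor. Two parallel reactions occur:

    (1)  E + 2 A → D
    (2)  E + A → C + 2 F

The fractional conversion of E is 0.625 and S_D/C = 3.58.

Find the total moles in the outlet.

1060 mol

Conversion of E: E consumed = 0.625 × 532.4 = 332.8 mol = 1ξ₁ + 1ξ₂.
Selectivity: 1ξ₁ / (1ξ₂) = 3.58 → ξ₁ = 3.58 ξ₂.
Substitute: (1·3.58 + 1) ξ₂ = 332.8 → ξ₂ = 72.66 mol, ξ₁ = 260.1 mol.
Outlet amounts (n = n₀ + Σ ν·ξ):
  E: 532.4 − 1(260.1) − 1(72.66) = 199.7
  A: 971.6 − 2(260.1) − 1(72.66) = 378.7
  D: 0 + 1(260.1) = 260.1
  C: 0 + 1(72.66) = 72.66
  F: 0 + 2(72.66) = 145.3
Total out = 199.7 + 378.7 + 260.1 + 72.66 + 145.3 = 1056 mol.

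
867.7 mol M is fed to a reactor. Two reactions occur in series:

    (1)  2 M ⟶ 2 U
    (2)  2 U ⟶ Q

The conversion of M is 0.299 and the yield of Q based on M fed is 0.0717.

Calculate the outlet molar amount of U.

Conversion of M: M consumed = 2ξ₁ = 0.299 × 867.7 → ξ₁ = 129.7 mol.
Yield of Q: 1ξ₂ / 867.7 = 0.0717 → ξ₂ = 62.21 mol.
Outlet amounts (n = n₀ + Σ ν·ξ):
  M: 867.7 − 2(129.7) = 608.3
  U: 0 + 2(129.7) − 2(62.21) = 135
  Q: 0 + 1(62.21) = 62.21

135 mol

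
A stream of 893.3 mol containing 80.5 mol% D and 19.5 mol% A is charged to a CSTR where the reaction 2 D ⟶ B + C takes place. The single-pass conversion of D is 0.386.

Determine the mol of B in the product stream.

139 mol

D reacted = 0.386 × 719.1 = 277.6 mol; ν_D = −2, so ξ = 277.6/2 = 138.8 mol.
Outlet amounts (n = n₀ + ν ξ):
  D: 719.1 − 2(138.8) = 441.5
  B: 0 + 1(138.8) = 138.8
  C: 0 + 1(138.8) = 138.8
  A: 174.2 (inert)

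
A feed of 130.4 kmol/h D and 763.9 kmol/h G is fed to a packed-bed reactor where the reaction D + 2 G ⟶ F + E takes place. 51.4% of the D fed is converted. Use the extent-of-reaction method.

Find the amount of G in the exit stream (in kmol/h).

D reacted = 0.514 × 130.4 = 67.03 kmol/h; ν_D = −1, so ξ = 67.03/1 = 67.03 kmol/h.
Outlet amounts (n = n₀ + ν ξ):
  D: 130.4 − 1(67.03) = 63.37
  G: 763.9 − 2(67.03) = 629.8
  F: 0 + 1(67.03) = 67.03
  E: 0 + 1(67.03) = 67.03

630 kmol/h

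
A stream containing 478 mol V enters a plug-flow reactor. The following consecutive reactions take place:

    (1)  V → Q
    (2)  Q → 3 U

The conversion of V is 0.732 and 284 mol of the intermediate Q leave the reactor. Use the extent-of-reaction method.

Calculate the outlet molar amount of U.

Conversion of V: V consumed = 1ξ₁ = 0.732 × 478 → ξ₁ = 349.9 mol.
Q balance: n_Q = 0 + 1ξ₁ − 1ξ₂ = 284 → ξ₂ = (1·349.9 − 284)/1 = 65.9 mol.
Outlet amounts (n = n₀ + Σ ν·ξ):
  V: 478 − 1(349.9) = 128.1
  Q: 0 + 1(349.9) − 1(65.9) = 284
  U: 0 + 3(65.9) = 197.7

198 mol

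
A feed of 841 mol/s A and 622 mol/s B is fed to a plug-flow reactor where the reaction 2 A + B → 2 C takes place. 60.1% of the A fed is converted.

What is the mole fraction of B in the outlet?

0.305

A reacted = 0.601 × 841 = 505.4 mol/s; ν_A = −2, so ξ = 505.4/2 = 252.7 mol/s.
Outlet amounts (n = n₀ + ν ξ):
  A: 841 − 2(252.7) = 335.6
  B: 622 − 1(252.7) = 369.3
  C: 0 + 2(252.7) = 505.4
Total out = 1210 mol/s; y_B = 369.3 / 1210 = 0.3051.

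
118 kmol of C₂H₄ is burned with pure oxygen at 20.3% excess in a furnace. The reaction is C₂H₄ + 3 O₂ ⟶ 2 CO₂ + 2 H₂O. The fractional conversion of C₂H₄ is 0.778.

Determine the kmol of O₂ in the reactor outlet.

Stoichiometric O₂ = 3 × 118 = 354 kmol; O₂ fed = 354 × 1.203 = 425.9 kmol.
Fuel reacted = 0.778 × 118 → ξ = 91.8 kmol.
Outlet (n = n₀ + ν ξ):
  C₂H₄: 118 − 1(91.8) = 26.2
  O₂: 425.9 − 3(91.8) = 150.4
  CO₂: 0 + 2(91.8) = 183.6
  H₂O: 0 + 2(91.8) = 183.6

150 kmol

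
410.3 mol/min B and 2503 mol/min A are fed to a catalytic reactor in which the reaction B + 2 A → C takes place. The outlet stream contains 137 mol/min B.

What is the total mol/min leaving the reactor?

2370 mol/min

For B: n = n₀ − 1ξ → 137 = 410.3 − 1ξ, giving ξ = 273.3 mol/min.
Outlet amounts (n = n₀ + ν ξ):
  B: 410.3 − 1(273.3) = 137
  A: 2503 − 2(273.3) = 1956
  C: 0 + 1(273.3) = 273.3
Total out = 137 + 1956 + 273.3 = 2367 mol/min.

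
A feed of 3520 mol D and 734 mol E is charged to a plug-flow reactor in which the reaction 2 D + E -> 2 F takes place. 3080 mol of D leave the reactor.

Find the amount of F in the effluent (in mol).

For D: n = n₀ − 2ξ → 3080 = 3520 − 2ξ, giving ξ = 220 mol.
Outlet amounts (n = n₀ + ν ξ):
  D: 3520 − 2(220) = 3080
  E: 734 − 1(220) = 514
  F: 0 + 2(220) = 440

440 mol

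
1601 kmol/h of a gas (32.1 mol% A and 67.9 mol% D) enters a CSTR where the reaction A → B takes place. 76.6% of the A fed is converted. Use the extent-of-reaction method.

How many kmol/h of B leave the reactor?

A reacted = 0.766 × 513.9 = 393.7 kmol/h; ν_A = −1, so ξ = 393.7/1 = 393.7 kmol/h.
Outlet amounts (n = n₀ + ν ξ):
  A: 513.9 − 1(393.7) = 120.3
  B: 0 + 1(393.7) = 393.7
  D: 1087 (inert)

394 kmol/h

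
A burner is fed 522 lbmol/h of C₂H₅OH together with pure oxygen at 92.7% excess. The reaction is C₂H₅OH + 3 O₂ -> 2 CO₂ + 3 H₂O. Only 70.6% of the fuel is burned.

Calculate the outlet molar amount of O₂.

Stoichiometric O₂ = 3 × 522 = 1566 lbmol/h; O₂ fed = 1566 × 1.927 = 3018 lbmol/h.
Fuel reacted = 0.706 × 522 → ξ = 368.5 lbmol/h.
Outlet (n = n₀ + ν ξ):
  C₂H₅OH: 522 − 1(368.5) = 153.5
  O₂: 3018 − 3(368.5) = 1912
  CO₂: 0 + 2(368.5) = 737.1
  H₂O: 0 + 3(368.5) = 1106

1910 lbmol/h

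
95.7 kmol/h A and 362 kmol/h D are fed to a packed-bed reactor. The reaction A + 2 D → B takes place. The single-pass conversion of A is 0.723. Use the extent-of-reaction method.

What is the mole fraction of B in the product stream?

0.217

A reacted = 0.723 × 95.7 = 69.19 kmol/h; ν_A = −1, so ξ = 69.19/1 = 69.19 kmol/h.
Outlet amounts (n = n₀ + ν ξ):
  A: 95.7 − 1(69.19) = 26.51
  D: 362 − 2(69.19) = 223.6
  B: 0 + 1(69.19) = 69.19
Total out = 319.3 kmol/h; y_B = 69.19 / 319.3 = 0.2167.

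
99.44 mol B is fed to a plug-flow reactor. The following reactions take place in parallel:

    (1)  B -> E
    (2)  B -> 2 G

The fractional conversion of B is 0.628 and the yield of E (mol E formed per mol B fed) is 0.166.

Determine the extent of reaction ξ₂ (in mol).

Yield of E: 1ξ₁ / 99.44 = 0.166 → ξ₁ = 16.51 mol.
Conversion of B: 1ξ₁ + 1ξ₂ = 0.628 × 99.44 = 62.45 → ξ₂ = 45.94 mol.
Outlet amounts (n = n₀ + Σ ν·ξ):
  B: 99.44 − 1(16.51) − 1(45.94) = 36.99
  E: 0 + 1(16.51) = 16.51
  G: 0 + 2(45.94) = 91.88

ξ₂ = 45.9 mol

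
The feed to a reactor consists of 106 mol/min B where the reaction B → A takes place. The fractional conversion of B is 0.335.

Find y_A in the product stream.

B reacted = 0.335 × 106 = 35.51 mol/min; ν_B = −1, so ξ = 35.51/1 = 35.51 mol/min.
Outlet amounts (n = n₀ + ν ξ):
  B: 106 − 1(35.51) = 70.49
  A: 0 + 1(35.51) = 35.51
Total out = 106 mol/min; y_A = 35.51 / 106 = 0.335.

0.335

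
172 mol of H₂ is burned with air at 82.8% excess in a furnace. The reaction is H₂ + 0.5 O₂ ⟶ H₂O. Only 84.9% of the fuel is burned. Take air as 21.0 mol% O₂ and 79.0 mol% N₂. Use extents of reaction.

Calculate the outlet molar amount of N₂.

Stoichiometric O₂ = 0.5 × 172 = 86 mol; O₂ fed = 86 × 1.828 = 157.2 mol.
N₂ fed = 157.2 × 79/21 = 591.4 mol.
Fuel reacted = 0.849 × 172 → ξ = 146 mol.
Outlet (n = n₀ + ν ξ):
  H₂: 172 − 1(146) = 25.97
  O₂: 157.2 − 0.5(146) = 84.19
  N₂: 591.4 (inert)
  H₂O: 0 + 1(146) = 146

591 mol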